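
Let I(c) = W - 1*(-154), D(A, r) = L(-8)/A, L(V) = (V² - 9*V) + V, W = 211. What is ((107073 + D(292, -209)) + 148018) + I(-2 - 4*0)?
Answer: 18648320/73 ≈ 2.5546e+5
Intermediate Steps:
L(V) = V² - 8*V
D(A, r) = 128/A (D(A, r) = (-8*(-8 - 8))/A = (-8*(-16))/A = 128/A)
I(c) = 365 (I(c) = 211 - 1*(-154) = 211 + 154 = 365)
((107073 + D(292, -209)) + 148018) + I(-2 - 4*0) = ((107073 + 128/292) + 148018) + 365 = ((107073 + 128*(1/292)) + 148018) + 365 = ((107073 + 32/73) + 148018) + 365 = (7816361/73 + 148018) + 365 = 18621675/73 + 365 = 18648320/73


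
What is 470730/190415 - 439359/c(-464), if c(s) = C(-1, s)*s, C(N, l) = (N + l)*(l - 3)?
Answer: 3167625179039/1279080011120 ≈ 2.4765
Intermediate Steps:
C(N, l) = (-3 + l)*(N + l) (C(N, l) = (N + l)*(-3 + l) = (-3 + l)*(N + l))
c(s) = s*(3 + s² - 4*s) (c(s) = (s² - 3*(-1) - 3*s - s)*s = (s² + 3 - 3*s - s)*s = (3 + s² - 4*s)*s = s*(3 + s² - 4*s))
470730/190415 - 439359/c(-464) = 470730/190415 - 439359*(-1/(464*(3 + (-464)² - 4*(-464)))) = 470730*(1/190415) - 439359*(-1/(464*(3 + 215296 + 1856))) = 94146/38083 - 439359/((-464*217155)) = 94146/38083 - 439359/(-100759920) = 94146/38083 - 439359*(-1/100759920) = 94146/38083 + 146453/33586640 = 3167625179039/1279080011120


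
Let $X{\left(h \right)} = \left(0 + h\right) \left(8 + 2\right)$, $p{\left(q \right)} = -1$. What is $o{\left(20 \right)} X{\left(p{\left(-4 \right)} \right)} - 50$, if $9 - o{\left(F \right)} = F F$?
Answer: $3860$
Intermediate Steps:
$o{\left(F \right)} = 9 - F^{2}$ ($o{\left(F \right)} = 9 - F F = 9 - F^{2}$)
$X{\left(h \right)} = 10 h$ ($X{\left(h \right)} = h 10 = 10 h$)
$o{\left(20 \right)} X{\left(p{\left(-4 \right)} \right)} - 50 = \left(9 - 20^{2}\right) 10 \left(-1\right) - 50 = \left(9 - 400\right) \left(-10\right) - 50 = \left(-391\right) \left(-10\right) - 50 = 3910 - 50 = 3860$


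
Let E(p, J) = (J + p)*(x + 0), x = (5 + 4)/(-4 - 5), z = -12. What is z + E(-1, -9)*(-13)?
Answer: -142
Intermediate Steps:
x = -1 (x = 9/(-9) = 9*(-⅑) = -1)
E(p, J) = -J - p (E(p, J) = (J + p)*(-1 + 0) = (J + p)*(-1) = -J - p)
z + E(-1, -9)*(-13) = -12 + (-1*(-9) - 1*(-1))*(-13) = -12 + (9 + 1)*(-13) = -12 + 10*(-13) = -12 - 130 = -142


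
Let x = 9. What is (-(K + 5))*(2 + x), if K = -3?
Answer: -22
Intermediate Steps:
(-(K + 5))*(2 + x) = (-(-3 + 5))*(2 + 9) = -1*2*11 = -2*11 = -22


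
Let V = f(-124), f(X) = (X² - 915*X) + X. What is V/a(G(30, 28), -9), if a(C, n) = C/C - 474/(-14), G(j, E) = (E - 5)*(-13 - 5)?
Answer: 225246/61 ≈ 3692.6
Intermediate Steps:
G(j, E) = 90 - 18*E (G(j, E) = (-5 + E)*(-18) = 90 - 18*E)
f(X) = X² - 914*X
a(C, n) = 244/7 (a(C, n) = 1 - 474*(-1/14) = 1 + 237/7 = 244/7)
V = 128712 (V = -124*(-914 - 124) = -124*(-1038) = 128712)
V/a(G(30, 28), -9) = 128712/(244/7) = 128712*(7/244) = 225246/61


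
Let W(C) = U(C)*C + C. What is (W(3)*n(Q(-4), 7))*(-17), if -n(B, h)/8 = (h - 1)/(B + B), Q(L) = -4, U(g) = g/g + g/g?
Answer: -918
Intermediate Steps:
U(g) = 2 (U(g) = 1 + 1 = 2)
W(C) = 3*C (W(C) = 2*C + C = 3*C)
n(B, h) = -4*(-1 + h)/B (n(B, h) = -8*(h - 1)/(B + B) = -8*(-1 + h)/(2*B) = -8*(-1 + h)*1/(2*B) = -4*(-1 + h)/B)
(W(3)*n(Q(-4), 7))*(-17) = ((3*3)*(4*(1 - 1*7)/(-4)))*(-17) = (9*(4*(-1/4)*(1 - 7)))*(-17) = (9*(4*(-1/4)*(-6)))*(-17) = (9*6)*(-17) = 54*(-17) = -918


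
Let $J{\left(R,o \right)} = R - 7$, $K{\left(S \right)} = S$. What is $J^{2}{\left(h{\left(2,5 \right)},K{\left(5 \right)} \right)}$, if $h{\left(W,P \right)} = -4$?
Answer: $121$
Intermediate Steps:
$J{\left(R,o \right)} = -7 + R$ ($J{\left(R,o \right)} = R - 7 = -7 + R$)
$J^{2}{\left(h{\left(2,5 \right)},K{\left(5 \right)} \right)} = \left(-7 - 4\right)^{2} = \left(-11\right)^{2} = 121$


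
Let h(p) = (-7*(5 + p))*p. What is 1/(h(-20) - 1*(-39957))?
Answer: 1/37857 ≈ 2.6415e-5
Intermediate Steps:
h(p) = p*(-35 - 7*p) (h(p) = (-35 - 7*p)*p = p*(-35 - 7*p))
1/(h(-20) - 1*(-39957)) = 1/(-7*(-20)*(5 - 20) - 1*(-39957)) = 1/(-7*(-20)*(-15) + 39957) = 1/(-2100 + 39957) = 1/37857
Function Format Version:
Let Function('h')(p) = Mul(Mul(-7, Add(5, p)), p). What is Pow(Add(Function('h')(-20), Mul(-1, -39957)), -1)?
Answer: Rational(1, 37857) ≈ 2.6415e-5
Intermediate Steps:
Function('h')(p) = Mul(p, Add(-35, Mul(-7, p))) (Function('h')(p) = Mul(Add(-35, Mul(-7, p)), p) = Mul(p, Add(-35, Mul(-7, p))))
Pow(Add(Function('h')(-20), Mul(-1, -39957)), -1) = Pow(Add(Mul(-7, -20, Add(5, -20)), Mul(-1, -39957)), -1) = Pow(Add(Mul(-7, -20, -15), 39957), -1) = Pow(Add(-2100, 39957), -1) = Pow(37857, -1) = Rational(1, 37857)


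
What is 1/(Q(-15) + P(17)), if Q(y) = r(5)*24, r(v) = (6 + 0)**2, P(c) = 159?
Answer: 1/1023 ≈ 0.00097752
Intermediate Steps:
r(v) = 36 (r(v) = 6**2 = 36)
Q(y) = 864 (Q(y) = 36*24 = 864)
1/(Q(-15) + P(17)) = 1/(864 + 159) = 1/1023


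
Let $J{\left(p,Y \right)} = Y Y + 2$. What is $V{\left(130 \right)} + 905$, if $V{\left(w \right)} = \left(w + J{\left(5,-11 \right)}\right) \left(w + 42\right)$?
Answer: $44421$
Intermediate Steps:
$J{\left(p,Y \right)} = 2 + Y^{2}$ ($J{\left(p,Y \right)} = Y^{2} + 2 = 2 + Y^{2}$)
$V{\left(w \right)} = \left(42 + w\right) \left(123 + w\right)$ ($V{\left(w \right)} = \left(w + \left(2 + \left(-11\right)^{2}\right)\right) \left(w + 42\right) = \left(w + \left(2 + 121\right)\right) \left(42 + w\right) = \left(w + 123\right) \left(42 + w\right) = \left(123 + w\right) \left(42 + w\right) = \left(42 + w\right) \left(123 + w\right)$)
$V{\left(130 \right)} + 905 = \left(5166 + 130^{2} + 165 \cdot 130\right) + 905 = \left(5166 + 16900 + 21450\right) + 905 = 43516 + 905 = 44421$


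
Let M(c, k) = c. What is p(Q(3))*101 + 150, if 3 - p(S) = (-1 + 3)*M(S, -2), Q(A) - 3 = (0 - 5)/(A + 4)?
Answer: -61/7 ≈ -8.7143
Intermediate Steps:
Q(A) = 3 - 5/(4 + A) (Q(A) = 3 + (0 - 5)/(A + 4) = 3 - 5/(4 + A))
p(S) = 3 - 2*S (p(S) = 3 - (-1 + 3)*S = 3 - 2*S)
p(Q(3))*101 + 150 = (3 - 2*(7 + 3*3)/(4 + 3))*101 + 150 = (3 - 2*(7 + 9)/7)*101 + 150 = (3 - 2*16/7)*101 + 150 = (3 - 32/7)*101 + 150 = -11/7*101 + 150 = -1111/7 + 150 = -61/7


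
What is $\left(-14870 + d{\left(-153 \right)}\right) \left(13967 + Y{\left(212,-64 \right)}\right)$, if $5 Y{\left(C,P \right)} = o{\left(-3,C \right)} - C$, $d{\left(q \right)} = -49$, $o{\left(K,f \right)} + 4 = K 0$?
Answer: $- \frac{1038645861}{5} \approx -2.0773 \cdot 10^{8}$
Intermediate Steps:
$o{\left(K,f \right)} = -4$ ($o{\left(K,f \right)} = -4 + K 0 = -4 + 0 = -4$)
$Y{\left(C,P \right)} = - \frac{4}{5} - \frac{C}{5}$ ($Y{\left(C,P \right)} = \frac{-4 - C}{5} = - \frac{4}{5} - \frac{C}{5}$)
$\left(-14870 + d{\left(-153 \right)}\right) \left(13967 + Y{\left(212,-64 \right)}\right) = \left(-14870 - 49\right) \left(13967 - \frac{216}{5}\right) = - 14919 \left(13967 - \frac{216}{5}\right) = \left(-14919\right) \frac{69619}{5} = - \frac{1038645861}{5}$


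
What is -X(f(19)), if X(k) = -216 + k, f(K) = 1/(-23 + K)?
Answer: 865/4 ≈ 216.25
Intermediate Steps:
-X(f(19)) = -(-216 + 1/(-23 + 19)) = -(-216 + 1/(-4)) = -(-216 - ¼) = -1*(-865/4) = 865/4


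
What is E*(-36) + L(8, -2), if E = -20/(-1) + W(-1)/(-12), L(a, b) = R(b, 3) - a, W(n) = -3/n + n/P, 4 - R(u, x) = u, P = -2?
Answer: -1423/2 ≈ -711.50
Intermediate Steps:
R(u, x) = 4 - u
W(n) = -3/n - n/2 (W(n) = -3/n + n/(-2) = -3/n + n*(-½) = -3/n - n/2)
L(a, b) = 4 - a - b (L(a, b) = (4 - b) - a = 4 - a - b)
E = 473/24 (E = -20/(-1) + (-3/(-1) - ½*(-1))/(-12) = -20*(-1) + (-3*(-1) + ½)*(-1/12) = 20 + (3 + ½)*(-1/12) = 20 + (7/2)*(-1/12) = 20 - 7/24 = 473/24 ≈ 19.708)
E*(-36) + L(8, -2) = (473/24)*(-36) + (4 - 1*8 - 1*(-2)) = -1419/2 + (4 - 8 + 2) = -1419/2 - 2 = -1423/2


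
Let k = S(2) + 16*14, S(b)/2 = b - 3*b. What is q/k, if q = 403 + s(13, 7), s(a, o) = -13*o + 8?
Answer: 40/27 ≈ 1.4815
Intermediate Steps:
s(a, o) = 8 - 13*o
S(b) = -4*b (S(b) = 2*(b - 3*b) = 2*(-2*b) = -4*b)
k = 216 (k = -4*2 + 16*14 = -8 + 224 = 216)
q = 320 (q = 403 + (8 - 13*7) = 403 + (8 - 91) = 403 - 83 = 320)
q/k = 320/216 = 320*(1/216) = 40/27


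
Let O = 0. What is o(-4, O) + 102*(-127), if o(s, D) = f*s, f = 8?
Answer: -12986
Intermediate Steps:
o(s, D) = 8*s
o(-4, O) + 102*(-127) = 8*(-4) + 102*(-127) = -32 - 12954 = -12986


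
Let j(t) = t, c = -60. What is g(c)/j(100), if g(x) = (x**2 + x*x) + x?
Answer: 357/5 ≈ 71.400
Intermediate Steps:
g(x) = x + 2*x**2 (g(x) = (x**2 + x**2) + x = 2*x**2 + x = x + 2*x**2)
g(c)/j(100) = -60*(1 + 2*(-60))/100 = -60*(1 - 120)*(1/100) = -60*(-119)*(1/100) = 7140*(1/100) = 357/5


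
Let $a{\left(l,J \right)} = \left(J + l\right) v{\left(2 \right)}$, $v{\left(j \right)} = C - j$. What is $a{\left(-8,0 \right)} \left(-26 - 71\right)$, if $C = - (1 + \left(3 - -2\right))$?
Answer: $-6208$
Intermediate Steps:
$C = -6$ ($C = - (1 + \left(3 + 2\right)) = - (1 + 5) = \left(-1\right) 6 = -6$)
$v{\left(j \right)} = -6 - j$
$a{\left(l,J \right)} = - 8 J - 8 l$ ($a{\left(l,J \right)} = \left(J + l\right) \left(-6 - 2\right) = \left(J + l\right) \left(-8\right) = - 8 J - 8 l$)
$a{\left(-8,0 \right)} \left(-26 - 71\right) = \left(\left(-8\right) 0 - -64\right) \left(-26 - 71\right) = \left(0 + 64\right) \left(-97\right) = 64 \left(-97\right) = -6208$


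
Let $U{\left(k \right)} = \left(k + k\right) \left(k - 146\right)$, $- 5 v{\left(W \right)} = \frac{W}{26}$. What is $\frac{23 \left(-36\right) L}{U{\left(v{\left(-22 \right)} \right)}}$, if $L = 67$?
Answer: $\frac{117193050}{104269} \approx 1123.9$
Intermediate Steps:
$v{\left(W \right)} = - \frac{W}{130}$ ($v{\left(W \right)} = - \frac{W \frac{1}{26}}{5} = - \frac{\frac{1}{26} W}{5} = - \frac{W}{130}$)
$U{\left(k \right)} = 2 k \left(-146 + k\right)$
$\frac{23 \left(-36\right) L}{U{\left(v{\left(-22 \right)} \right)}} = \frac{23 \left(-36\right) 67}{2 \left(\left(- \frac{1}{130}\right) \left(-22\right)\right) \left(-146 - - \frac{11}{65}\right)} = \frac{\left(-828\right) 67}{2 \cdot \frac{11}{65} \left(-146 + \frac{11}{65}\right)} = - \frac{55476}{2 \cdot \frac{11}{65} \left(- \frac{9479}{65}\right)} = - \frac{55476}{- \frac{208538}{4225}} = \left(-55476\right) \left(- \frac{4225}{208538}\right) = \frac{117193050}{104269}$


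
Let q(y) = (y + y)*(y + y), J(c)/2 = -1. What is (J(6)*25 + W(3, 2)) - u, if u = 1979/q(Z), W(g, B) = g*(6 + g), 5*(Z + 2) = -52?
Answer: -403123/15376 ≈ -26.218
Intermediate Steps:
J(c) = -2 (J(c) = 2*(-1) = -2)
Z = -62/5 (Z = -2 + (1/5)*(-52) = -2 - 52/5 = -62/5 ≈ -12.400)
q(y) = 4*y**2 (q(y) = (2*y)*(2*y) = 4*y**2)
u = 49475/15376 (u = 1979/((4*(-62/5)**2)) = 1979/((4*(3844/25))) = 1979/(15376/25) = 1979*(25/15376) = 49475/15376 ≈ 3.2177)
(J(6)*25 + W(3, 2)) - u = (-2*25 + 3*(6 + 3)) - 1*49475/15376 = (-50 + 3*9) - 49475/15376 = (-50 + 27) - 49475/15376 = -23 - 49475/15376 = -403123/15376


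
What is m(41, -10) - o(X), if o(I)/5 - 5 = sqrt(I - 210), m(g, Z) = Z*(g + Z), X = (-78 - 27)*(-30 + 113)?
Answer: -335 - 25*I*sqrt(357) ≈ -335.0 - 472.36*I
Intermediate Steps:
X = -8715 (X = -105*83 = -8715)
m(g, Z) = Z*(Z + g)
o(I) = 25 + 5*sqrt(-210 + I) (o(I) = 25 + 5*sqrt(I - 210) = 25 + 5*sqrt(-210 + I))
m(41, -10) - o(X) = -10*(-10 + 41) - (25 + 5*sqrt(-210 - 8715)) = -10*31 - (25 + 5*sqrt(-8925)) = -310 - (25 + 5*(5*I*sqrt(357))) = -310 - (25 + 25*I*sqrt(357)) = -310 + (-25 - 25*I*sqrt(357)) = -335 - 25*I*sqrt(357)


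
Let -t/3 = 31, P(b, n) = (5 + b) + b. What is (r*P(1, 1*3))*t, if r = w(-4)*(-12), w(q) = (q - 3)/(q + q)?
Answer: 13671/2 ≈ 6835.5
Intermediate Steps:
w(q) = (-3 + q)/(2*q) (w(q) = (-3 + q)/((2*q)) = (-3 + q)*(1/(2*q)) = (-3 + q)/(2*q))
r = -21/2 (r = ((½)*(-3 - 4)/(-4))*(-12) = ((½)*(-¼)*(-7))*(-12) = (7/8)*(-12) = -21/2 ≈ -10.500)
P(b, n) = 5 + 2*b
t = -93 (t = -3*31 = -93)
(r*P(1, 1*3))*t = -21*(5 + 2*1)/2*(-93) = -21*(5 + 2)/2*(-93) = -21/2*7*(-93) = -147/2*(-93) = 13671/2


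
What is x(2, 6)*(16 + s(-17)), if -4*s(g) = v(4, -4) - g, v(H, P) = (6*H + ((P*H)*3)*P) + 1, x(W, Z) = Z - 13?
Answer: 595/2 ≈ 297.50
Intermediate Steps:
x(W, Z) = -13 + Z
v(H, P) = 1 + 6*H + 3*H*P² (v(H, P) = (6*H + ((H*P)*3)*P) + 1 = (6*H + (3*H*P)*P) + 1 = (6*H + 3*H*P²) + 1 = 1 + 6*H + 3*H*P²)
s(g) = -217/4 + g/4 (s(g) = -((1 + 6*4 + 3*4*(-4)²) - g)/4 = -((1 + 24 + 3*4*16) - g)/4 = -((1 + 24 + 192) - g)/4 = -(217 - g)/4 = -217/4 + g/4)
x(2, 6)*(16 + s(-17)) = (-13 + 6)*(16 + (-217/4 + (¼)*(-17))) = -7*(16 + (-217/4 - 17/4)) = -7*(16 - 117/2) = -7*(-85/2) = 595/2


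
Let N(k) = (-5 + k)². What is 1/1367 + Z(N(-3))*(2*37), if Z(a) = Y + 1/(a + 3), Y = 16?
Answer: 108542601/91589 ≈ 1185.1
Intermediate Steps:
Z(a) = 16 + 1/(3 + a) (Z(a) = 16 + 1/(a + 3) = 16 + 1/(3 + a))
1/1367 + Z(N(-3))*(2*37) = 1/1367 + ((49 + 16*(-5 - 3)²)/(3 + (-5 - 3)²))*(2*37) = 1/1367 + ((49 + 16*(-8)²)/(3 + (-8)²))*74 = 1/1367 + ((49 + 16*64)/(3 + 64))*74 = 1/1367 + ((49 + 1024)/67)*74 = 1/1367 + ((1/67)*1073)*74 = 1/1367 + (1073/67)*74 = 1/1367 + 79402/67 = 108542601/91589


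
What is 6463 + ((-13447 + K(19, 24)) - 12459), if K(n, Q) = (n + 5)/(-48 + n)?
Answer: -563871/29 ≈ -19444.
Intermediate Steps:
K(n, Q) = (5 + n)/(-48 + n)
6463 + ((-13447 + K(19, 24)) - 12459) = 6463 + ((-13447 + (5 + 19)/(-48 + 19)) - 12459) = 6463 + ((-13447 + 24/(-29)) - 12459) = 6463 + ((-13447 - 1/29*24) - 12459) = 6463 + ((-13447 - 24/29) - 12459) = 6463 + (-389987/29 - 12459) = 6463 - 751298/29 = -563871/29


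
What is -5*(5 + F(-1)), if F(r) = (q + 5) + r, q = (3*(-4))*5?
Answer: 255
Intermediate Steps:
q = -60 (q = -12*5 = -60)
F(r) = -55 + r (F(r) = (-60 + 5) + r = -55 + r)
-5*(5 + F(-1)) = -5*(5 + (-55 - 1)) = -5*(5 - 56) = -5*(-51) = 255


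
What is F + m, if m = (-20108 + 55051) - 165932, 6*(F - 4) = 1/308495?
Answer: -242449305449/1850970 ≈ -1.3099e+5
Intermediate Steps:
F = 7403881/1850970 (F = 4 + (⅙)/308495 = 4 + (⅙)*(1/308495) = 4 + 1/1850970 = 7403881/1850970 ≈ 4.0000)
m = -130989 (m = 34943 - 165932 = -130989)
F + m = 7403881/1850970 - 130989 = -242449305449/1850970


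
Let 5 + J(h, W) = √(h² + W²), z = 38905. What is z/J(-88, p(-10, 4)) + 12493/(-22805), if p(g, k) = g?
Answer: 4338459858/178312295 + 77810*√1961/7819 ≈ 465.01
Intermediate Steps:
J(h, W) = -5 + √(W² + h²) (J(h, W) = -5 + √(h² + W²) = -5 + √(W² + h²))
z/J(-88, p(-10, 4)) + 12493/(-22805) = 38905/(-5 + √((-10)² + (-88)²)) + 12493/(-22805) = 38905/(-5 + √(100 + 7744)) + 12493*(-1/22805) = 38905/(-5 + √7844) - 12493/22805 = 38905/(-5 + 2*√1961) - 12493/22805 = -12493/22805 + 38905/(-5 + 2*√1961)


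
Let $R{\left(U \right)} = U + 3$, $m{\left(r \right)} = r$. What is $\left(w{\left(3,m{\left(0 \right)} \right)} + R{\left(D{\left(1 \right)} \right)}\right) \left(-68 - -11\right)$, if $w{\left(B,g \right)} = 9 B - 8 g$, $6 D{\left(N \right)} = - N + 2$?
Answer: $- \frac{3439}{2} \approx -1719.5$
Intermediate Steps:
$D{\left(N \right)} = \frac{1}{3} - \frac{N}{6}$ ($D{\left(N \right)} = \frac{- N + 2}{6} = \frac{2 - N}{6} = \frac{1}{3} - \frac{N}{6}$)
$R{\left(U \right)} = 3 + U$
$w{\left(B,g \right)} = - 8 g + 9 B$
$\left(w{\left(3,m{\left(0 \right)} \right)} + R{\left(D{\left(1 \right)} \right)}\right) \left(-68 - -11\right) = \left(\left(\left(-8\right) 0 + 9 \cdot 3\right) + \left(3 + \left(\frac{1}{3} - \frac{1}{6}\right)\right)\right) \left(-68 - -11\right) = \left(\left(0 + 27\right) + \left(3 + \left(\frac{1}{3} - \frac{1}{6}\right)\right)\right) \left(-68 + 11\right) = \left(27 + \left(3 + \frac{1}{6}\right)\right) \left(-57\right) = \left(27 + \frac{19}{6}\right) \left(-57\right) = \frac{181}{6} \left(-57\right) = - \frac{3439}{2}$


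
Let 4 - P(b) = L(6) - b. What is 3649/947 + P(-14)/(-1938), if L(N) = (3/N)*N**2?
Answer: 3549139/917643 ≈ 3.8677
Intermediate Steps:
L(N) = 3*N
P(b) = -14 + b (P(b) = 4 - (3*6 - b) = 4 - (18 - b) = 4 + (-18 + b) = -14 + b)
3649/947 + P(-14)/(-1938) = 3649/947 + (-14 - 14)/(-1938) = 3649*(1/947) - 28*(-1/1938) = 3649/947 + 14/969 = 3549139/917643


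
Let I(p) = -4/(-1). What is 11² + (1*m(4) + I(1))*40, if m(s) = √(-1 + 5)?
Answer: 361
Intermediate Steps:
I(p) = 4 (I(p) = -4*(-1) = 4)
m(s) = 2 (m(s) = √4 = 2)
11² + (1*m(4) + I(1))*40 = 11² + (1*2 + 4)*40 = 121 + (2 + 4)*40 = 121 + 6*40 = 121 + 240 = 361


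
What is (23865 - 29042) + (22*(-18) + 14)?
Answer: -5559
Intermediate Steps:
(23865 - 29042) + (22*(-18) + 14) = -5177 + (-396 + 14) = -5177 - 382 = -5559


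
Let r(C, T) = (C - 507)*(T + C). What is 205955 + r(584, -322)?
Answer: 226129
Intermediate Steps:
r(C, T) = (-507 + C)*(C + T)
205955 + r(584, -322) = 205955 + (584² - 507*584 - 507*(-322) + 584*(-322)) = 205955 + (341056 - 296088 + 163254 - 188048) = 205955 + 20174 = 226129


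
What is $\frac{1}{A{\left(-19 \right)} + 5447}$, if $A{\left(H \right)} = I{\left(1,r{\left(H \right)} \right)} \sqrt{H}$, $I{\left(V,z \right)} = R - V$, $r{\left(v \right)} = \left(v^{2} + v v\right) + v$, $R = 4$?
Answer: $\frac{5447}{29669980} - \frac{3 i \sqrt{19}}{29669980} \approx 0.00018359 - 4.4074 \cdot 10^{-7} i$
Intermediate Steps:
$r{\left(v \right)} = v + 2 v^{2}$ ($r{\left(v \right)} = \left(v^{2} + v^{2}\right) + v = 2 v^{2} + v = v + 2 v^{2}$)
$I{\left(V,z \right)} = 4 - V$
$A{\left(H \right)} = 3 \sqrt{H}$ ($A{\left(H \right)} = \left(4 - 1\right) \sqrt{H} = 3 \sqrt{H}$)
$\frac{1}{A{\left(-19 \right)} + 5447} = \frac{1}{3 \sqrt{-19} + 5447} = \frac{1}{3 i \sqrt{19} + 5447} = \frac{1}{5447 + 3 i \sqrt{19}}$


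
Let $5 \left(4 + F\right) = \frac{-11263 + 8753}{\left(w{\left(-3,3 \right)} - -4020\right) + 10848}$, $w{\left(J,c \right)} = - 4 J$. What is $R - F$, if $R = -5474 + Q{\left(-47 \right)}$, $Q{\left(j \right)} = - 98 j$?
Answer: $- \frac{6427909}{7440} \approx -863.97$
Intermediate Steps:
$F = - \frac{30011}{7440}$ ($F = -4 + \frac{\left(-11263 + 8753\right) \frac{1}{\left(\left(-4\right) \left(-3\right) - -4020\right) + 10848}}{5} = -4 + \frac{\left(-2510\right) \frac{1}{\left(12 + 4020\right) + 10848}}{5} = -4 + \frac{\left(-2510\right) \frac{1}{4032 + 10848}}{5} = -4 + \frac{\left(-2510\right) \frac{1}{14880}}{5} = -4 + \frac{1}{5} \left(- \frac{251}{1488}\right) = -4 - \frac{251}{7440} = - \frac{30011}{7440} \approx -4.0337$)
$R = -868$ ($R = -5474 - -4606 = -5474 + 4606 = -868$)
$R - F = -868 - - \frac{30011}{7440} = -868 + \frac{30011}{7440} = - \frac{6427909}{7440}$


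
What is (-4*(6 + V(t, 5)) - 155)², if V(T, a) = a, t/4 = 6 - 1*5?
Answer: 39601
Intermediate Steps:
t = 4 (t = 4*(6 - 1*5) = 4*(6 - 5) = 4*1 = 4)
(-4*(6 + V(t, 5)) - 155)² = (-4*(6 + 5) - 155)² = (-4*11 - 155)² = (-44 - 155)² = (-199)² = 39601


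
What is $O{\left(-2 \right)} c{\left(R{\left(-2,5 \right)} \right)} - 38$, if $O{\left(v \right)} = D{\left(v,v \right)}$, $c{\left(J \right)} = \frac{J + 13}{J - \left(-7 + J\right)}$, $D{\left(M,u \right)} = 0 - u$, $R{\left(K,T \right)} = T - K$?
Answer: $- \frac{226}{7} \approx -32.286$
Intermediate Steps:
$D{\left(M,u \right)} = - u$
$c{\left(J \right)} = \frac{13}{7} + \frac{J}{7}$ ($c{\left(J \right)} = \frac{13 + J}{7} = \left(13 + J\right) \frac{1}{7} = \frac{13}{7} + \frac{J}{7}$)
$O{\left(v \right)} = - v$
$O{\left(-2 \right)} c{\left(R{\left(-2,5 \right)} \right)} - 38 = \left(-1\right) \left(-2\right) \left(\frac{13}{7} + \frac{5 - -2}{7}\right) - 38 = 2 \left(\frac{13}{7} + \frac{5 + 2}{7}\right) - 38 = 2 \left(\frac{13}{7} + \frac{1}{7} \cdot 7\right) - 38 = 2 \left(\frac{13}{7} + 1\right) - 38 = 2 \cdot \frac{20}{7} - 38 = \frac{40}{7} - 38 = - \frac{226}{7}$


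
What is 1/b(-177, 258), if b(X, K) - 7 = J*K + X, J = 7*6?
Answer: 1/10666 ≈ 9.3756e-5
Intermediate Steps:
J = 42
b(X, K) = 7 + X + 42*K (b(X, K) = 7 + (42*K + X) = 7 + (X + 42*K) = 7 + X + 42*K)
1/b(-177, 258) = 1/(7 - 177 + 42*258) = 1/(7 - 177 + 10836) = 1/10666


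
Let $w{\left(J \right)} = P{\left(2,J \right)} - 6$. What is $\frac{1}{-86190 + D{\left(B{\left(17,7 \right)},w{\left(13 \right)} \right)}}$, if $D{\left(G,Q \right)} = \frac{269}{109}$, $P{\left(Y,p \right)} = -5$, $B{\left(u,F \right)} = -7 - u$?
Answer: $- \frac{109}{9394441} \approx -1.1603 \cdot 10^{-5}$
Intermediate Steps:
$w{\left(J \right)} = -11$ ($w{\left(J \right)} = -5 - 6 = -11$)
$D{\left(G,Q \right)} = \frac{269}{109}$ ($D{\left(G,Q \right)} = 269 \cdot \frac{1}{109} = \frac{269}{109}$)
$\frac{1}{-86190 + D{\left(B{\left(17,7 \right)},w{\left(13 \right)} \right)}} = \frac{1}{-86190 + \frac{269}{109}} = \frac{1}{- \frac{9394441}{109}} = - \frac{109}{9394441}$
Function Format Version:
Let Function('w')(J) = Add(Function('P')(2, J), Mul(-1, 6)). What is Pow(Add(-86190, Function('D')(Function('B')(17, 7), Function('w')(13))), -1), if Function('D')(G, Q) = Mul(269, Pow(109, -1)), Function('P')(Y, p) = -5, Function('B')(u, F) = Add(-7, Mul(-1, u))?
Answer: Rational(-109, 9394441) ≈ -1.1603e-5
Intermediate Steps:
Function('w')(J) = -11 (Function('w')(J) = Add(-5, Mul(-1, 6)) = Add(-5, -6) = -11)
Function('D')(G, Q) = Rational(269, 109) (Function('D')(G, Q) = Mul(269, Rational(1, 109)) = Rational(269, 109))
Pow(Add(-86190, Function('D')(Function('B')(17, 7), Function('w')(13))), -1) = Pow(Add(-86190, Rational(269, 109)), -1) = Pow(Rational(-9394441, 109), -1) = Rational(-109, 9394441)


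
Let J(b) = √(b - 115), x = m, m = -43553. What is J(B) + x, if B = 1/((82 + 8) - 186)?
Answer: -43553 + I*√66246/24 ≈ -43553.0 + 10.724*I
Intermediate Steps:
B = -1/96 (B = 1/(90 - 186) = 1/(-96) = -1/96 ≈ -0.010417)
x = -43553
J(b) = √(-115 + b)
J(B) + x = √(-115 - 1/96) - 43553 = √(-11041/96) - 43553 = I*√66246/24 - 43553 = -43553 + I*√66246/24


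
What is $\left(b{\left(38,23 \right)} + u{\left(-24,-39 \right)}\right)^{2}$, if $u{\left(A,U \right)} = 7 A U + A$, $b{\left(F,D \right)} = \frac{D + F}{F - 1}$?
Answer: $\frac{58369110409}{1369} \approx 4.2636 \cdot 10^{7}$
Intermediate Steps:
$b{\left(F,D \right)} = \frac{D + F}{-1 + F}$
$u{\left(A,U \right)} = A + 7 A U$ ($u{\left(A,U \right)} = 7 A U + A = A + 7 A U$)
$\left(b{\left(38,23 \right)} + u{\left(-24,-39 \right)}\right)^{2} = \left(\frac{23 + 38}{-1 + 38} - 24 \left(1 + 7 \left(-39\right)\right)\right)^{2} = \left(\frac{1}{37} \cdot 61 - 24 \left(1 - 273\right)\right)^{2} = \left(\frac{1}{37} \cdot 61 - -6528\right)^{2} = \left(\frac{61}{37} + 6528\right)^{2} = \left(\frac{241597}{37}\right)^{2} = \frac{58369110409}{1369}$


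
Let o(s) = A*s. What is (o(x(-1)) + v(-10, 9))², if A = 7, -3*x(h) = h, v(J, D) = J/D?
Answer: 121/81 ≈ 1.4938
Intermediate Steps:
x(h) = -h/3
o(s) = 7*s
(o(x(-1)) + v(-10, 9))² = (7*(-⅓*(-1)) - 10/9)² = (7*(⅓) - 10*⅑)² = (7/3 - 10/9)² = (11/9)² = 121/81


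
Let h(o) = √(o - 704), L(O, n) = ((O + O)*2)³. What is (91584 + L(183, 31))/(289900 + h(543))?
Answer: 1404099340800/1037555681 - 4843392*I*√161/1037555681 ≈ 1353.3 - 0.059231*I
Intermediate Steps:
L(O, n) = 64*O³ (L(O, n) = ((2*O)*2)³ = (4*O)³ = 64*O³)
h(o) = √(-704 + o)
(91584 + L(183, 31))/(289900 + h(543)) = (91584 + 64*183³)/(289900 + √(-704 + 543)) = (91584 + 64*6128487)/(289900 + √(-161)) = (91584 + 392223168)/(289900 + I*√161) = 392314752/(289900 + I*√161)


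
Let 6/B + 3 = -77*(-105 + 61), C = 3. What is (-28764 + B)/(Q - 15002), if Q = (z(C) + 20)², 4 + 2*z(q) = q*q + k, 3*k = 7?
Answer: 876295206/439972145 ≈ 1.9917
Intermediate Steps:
k = 7/3 (k = (⅓)*7 = 7/3 ≈ 2.3333)
z(q) = -⅚ + q²/2 (z(q) = -2 + (q*q + 7/3)/2 = -2 + (q² + 7/3)/2 = -2 + (7/3 + q²)/2 = -2 + (7/6 + q²/2) = -⅚ + q²/2)
Q = 5041/9 (Q = ((-⅚ + (½)*3²) + 20)² = ((-⅚ + (½)*9) + 20)² = ((-⅚ + 9/2) + 20)² = (11/3 + 20)² = (71/3)² = 5041/9 ≈ 560.11)
B = 6/3385 (B = 6/(-3 - 77*(-105 + 61)) = 6/(-3 - 77*(-44)) = 6/(-3 + 3388) = 6/3385 ≈ 0.0017725)
(-28764 + B)/(Q - 15002) = (-28764 + 6/3385)/(5041/9 - 15002) = -97366134/(3385*(-129977/9)) = -97366134/3385*(-9/129977) = 876295206/439972145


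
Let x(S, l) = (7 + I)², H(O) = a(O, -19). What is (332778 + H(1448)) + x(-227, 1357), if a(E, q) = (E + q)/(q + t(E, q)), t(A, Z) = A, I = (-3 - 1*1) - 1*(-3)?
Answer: 332815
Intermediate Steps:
I = -1 (I = (-3 - 1) + 3 = -4 + 3 = -1)
a(E, q) = 1 (a(E, q) = (E + q)/(q + E) = (E + q)/(E + q) = 1)
H(O) = 1
x(S, l) = 36 (x(S, l) = (7 - 1)² = 6² = 36)
(332778 + H(1448)) + x(-227, 1357) = (332778 + 1) + 36 = 332779 + 36 = 332815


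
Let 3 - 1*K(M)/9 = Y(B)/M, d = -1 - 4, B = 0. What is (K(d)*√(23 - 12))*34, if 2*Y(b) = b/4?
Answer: 918*√11 ≈ 3044.7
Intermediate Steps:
Y(b) = b/8 (Y(b) = (b/4)/2 = b/8)
d = -5
K(M) = 27 (K(M) = 27 - 9*(⅛)*0/M = 27 - 0/M = 27 - 9*0 = 27 + 0 = 27)
(K(d)*√(23 - 12))*34 = (27*√(23 - 12))*34 = (27*√11)*34 = 918*√11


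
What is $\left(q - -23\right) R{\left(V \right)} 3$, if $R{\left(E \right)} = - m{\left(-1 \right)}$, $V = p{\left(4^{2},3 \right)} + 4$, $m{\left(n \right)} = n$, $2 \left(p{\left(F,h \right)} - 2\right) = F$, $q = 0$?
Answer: $69$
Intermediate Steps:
$p{\left(F,h \right)} = 2 + \frac{F}{2}$
$V = 14$ ($V = \left(2 + \frac{4^{2}}{2}\right) + 4 = \left(2 + \frac{1}{2} \cdot 16\right) + 4 = \left(2 + 8\right) + 4 = 10 + 4 = 14$)
$R{\left(E \right)} = 1$ ($R{\left(E \right)} = \left(-1\right) \left(-1\right) = 1$)
$\left(q - -23\right) R{\left(V \right)} 3 = \left(0 - -23\right) 1 \cdot 3 = \left(0 + 23\right) 1 \cdot 3 = 23 \cdot 1 \cdot 3 = 23 \cdot 3 = 69$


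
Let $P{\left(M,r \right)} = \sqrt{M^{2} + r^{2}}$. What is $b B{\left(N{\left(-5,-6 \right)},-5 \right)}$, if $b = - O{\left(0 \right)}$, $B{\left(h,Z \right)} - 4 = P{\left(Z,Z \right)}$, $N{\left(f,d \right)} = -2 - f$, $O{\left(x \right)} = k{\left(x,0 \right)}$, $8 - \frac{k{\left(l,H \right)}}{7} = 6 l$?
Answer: $-224 - 280 \sqrt{2} \approx -619.98$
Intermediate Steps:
$k{\left(l,H \right)} = 56 - 42 l$ ($k{\left(l,H \right)} = 56 - 7 \cdot 6 l = 56 - 42 l$)
$O{\left(x \right)} = 56 - 42 x$
$B{\left(h,Z \right)} = 4 + \sqrt{2} \sqrt{Z^{2}}$ ($B{\left(h,Z \right)} = 4 + \sqrt{Z^{2} + Z^{2}} = 4 + \sqrt{2 Z^{2}} = 4 + \sqrt{2} \sqrt{Z^{2}}$)
$b = -56$ ($b = - (56 - 0) = - (56 + 0) = \left(-1\right) 56 = -56$)
$b B{\left(N{\left(-5,-6 \right)},-5 \right)} = - 56 \left(4 + \sqrt{2} \sqrt{\left(-5\right)^{2}}\right) = - 56 \left(4 + \sqrt{2} \sqrt{25}\right) = - 56 \left(4 + \sqrt{2} \cdot 5\right) = - 56 \left(4 + 5 \sqrt{2}\right) = -224 - 280 \sqrt{2}$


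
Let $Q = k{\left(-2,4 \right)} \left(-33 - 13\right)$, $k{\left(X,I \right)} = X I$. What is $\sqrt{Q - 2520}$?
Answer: $2 i \sqrt{538} \approx 46.39 i$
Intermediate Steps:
$k{\left(X,I \right)} = I X$
$Q = 368$ ($Q = 4 \left(-2\right) \left(-33 - 13\right) = \left(-8\right) \left(-46\right) = 368$)
$\sqrt{Q - 2520} = \sqrt{368 - 2520} = \sqrt{-2152} = 2 i \sqrt{538}$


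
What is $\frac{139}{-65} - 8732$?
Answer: $- \frac{567719}{65} \approx -8734.1$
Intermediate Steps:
$\frac{139}{-65} - 8732 = 139 \left(- \frac{1}{65}\right) - 8732 = - \frac{139}{65} - 8732 = - \frac{567719}{65}$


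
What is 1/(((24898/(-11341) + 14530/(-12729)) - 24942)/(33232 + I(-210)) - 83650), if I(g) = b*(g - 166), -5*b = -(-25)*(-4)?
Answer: -1855886876184/155246737742081705 ≈ -1.1954e-5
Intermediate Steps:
b = 20 (b = -(-1)*(-5*(-4)) = -(-1)*20 = -⅕*(-100) = 20)
I(g) = -3320 + 20*g (I(g) = 20*(g - 166) = 20*(-166 + g) = -3320 + 20*g)
1/(((24898/(-11341) + 14530/(-12729)) - 24942)/(33232 + I(-210)) - 83650) = 1/(((24898/(-11341) + 14530/(-12729)) - 24942)/(33232 + (-3320 + 20*(-210))) - 83650) = 1/(((24898*(-1/11341) + 14530*(-1/12729)) - 24942)/(33232 + (-3320 - 4200)) - 83650) = 1/(((-24898/11341 - 14530/12729) - 24942)/(33232 - 7520) - 83650) = 1/((-481711372/144359589 - 24942)/25712 - 83650) = 1/(-3601098580210/144359589*1/25712 - 83650) = 1/(-1800549290105/1855886876184 - 83650) = 1/(-155246737742081705/1855886876184) = -1855886876184/155246737742081705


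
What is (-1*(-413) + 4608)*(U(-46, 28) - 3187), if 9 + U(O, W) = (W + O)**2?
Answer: -14420312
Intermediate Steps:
U(O, W) = -9 + (O + W)**2 (U(O, W) = -9 + (W + O)**2 = -9 + (O + W)**2)
(-1*(-413) + 4608)*(U(-46, 28) - 3187) = (-1*(-413) + 4608)*((-9 + (-46 + 28)**2) - 3187) = (413 + 4608)*((-9 + (-18)**2) - 3187) = 5021*((-9 + 324) - 3187) = 5021*(315 - 3187) = 5021*(-2872) = -14420312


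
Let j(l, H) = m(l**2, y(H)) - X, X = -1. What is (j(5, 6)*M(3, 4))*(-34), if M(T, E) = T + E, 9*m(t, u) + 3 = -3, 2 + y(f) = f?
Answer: -238/3 ≈ -79.333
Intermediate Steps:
y(f) = -2 + f
m(t, u) = -2/3 (m(t, u) = -1/3 + (1/9)*(-3) = -1/3 - 1/3 = -2/3)
j(l, H) = 1/3 (j(l, H) = -2/3 - 1*(-1) = -2/3 + 1 = 1/3)
M(T, E) = E + T
(j(5, 6)*M(3, 4))*(-34) = ((4 + 3)/3)*(-34) = ((1/3)*7)*(-34) = (7/3)*(-34) = -238/3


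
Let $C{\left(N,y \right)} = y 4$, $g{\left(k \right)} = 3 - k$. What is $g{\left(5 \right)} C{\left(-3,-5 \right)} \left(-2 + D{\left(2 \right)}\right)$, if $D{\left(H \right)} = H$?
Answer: $0$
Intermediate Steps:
$C{\left(N,y \right)} = 4 y$
$g{\left(5 \right)} C{\left(-3,-5 \right)} \left(-2 + D{\left(2 \right)}\right) = \left(3 - 5\right) 4 \left(-5\right) \left(-2 + 2\right) = \left(3 - 5\right) \left(-20\right) 0 = \left(-2\right) \left(-20\right) 0 = 40 \cdot 0 = 0$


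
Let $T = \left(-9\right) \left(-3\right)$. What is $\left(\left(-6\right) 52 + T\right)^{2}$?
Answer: $81225$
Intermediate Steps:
$T = 27$
$\left(\left(-6\right) 52 + T\right)^{2} = \left(\left(-6\right) 52 + 27\right)^{2} = \left(-312 + 27\right)^{2} = \left(-285\right)^{2} = 81225$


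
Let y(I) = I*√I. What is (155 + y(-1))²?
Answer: (155 - I)² ≈ 24024.0 - 310.0*I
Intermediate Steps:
y(I) = I^(3/2)
(155 + y(-1))² = (155 + (-1)^(3/2))² = (155 - I)²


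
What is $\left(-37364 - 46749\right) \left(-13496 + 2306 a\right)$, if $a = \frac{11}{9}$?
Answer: $\frac{8083091074}{9} \approx 8.9812 \cdot 10^{8}$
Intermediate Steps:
$a = \frac{11}{9}$ ($a = 11 \cdot \frac{1}{9} = \frac{11}{9} \approx 1.2222$)
$\left(-37364 - 46749\right) \left(-13496 + 2306 a\right) = \left(-37364 - 46749\right) \left(-13496 + 2306 \cdot \frac{11}{9}\right) = - 84113 \left(-13496 + \frac{25366}{9}\right) = \left(-84113\right) \left(- \frac{96098}{9}\right) = \frac{8083091074}{9}$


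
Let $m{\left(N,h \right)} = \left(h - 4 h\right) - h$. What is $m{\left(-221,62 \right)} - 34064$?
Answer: $-34312$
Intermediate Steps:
$m{\left(N,h \right)} = - 4 h$ ($m{\left(N,h \right)} = - 3 h - h = - 4 h$)
$m{\left(-221,62 \right)} - 34064 = \left(-4\right) 62 - 34064 = -248 - 34064 = -34312$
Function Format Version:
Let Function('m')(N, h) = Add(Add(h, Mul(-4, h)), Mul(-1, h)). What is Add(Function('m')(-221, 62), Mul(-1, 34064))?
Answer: -34312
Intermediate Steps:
Function('m')(N, h) = Mul(-4, h) (Function('m')(N, h) = Add(Mul(-3, h), Mul(-1, h)) = Mul(-4, h))
Add(Function('m')(-221, 62), Mul(-1, 34064)) = Add(Mul(-4, 62), Mul(-1, 34064)) = Add(-248, -34064) = -34312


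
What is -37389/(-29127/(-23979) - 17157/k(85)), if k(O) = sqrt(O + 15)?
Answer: 2988502770/137038811 ≈ 21.808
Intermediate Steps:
k(O) = sqrt(15 + O)
-37389/(-29127/(-23979) - 17157/k(85)) = -37389/(-29127/(-23979) - 17157/sqrt(15 + 85)) = -37389/(-29127*(-1/23979) - 17157/(sqrt(100))) = -37389/(9709/7993 - 17157/10) = -37389/(-137038811/79930) = -37389*(-79930/137038811) = 2988502770/137038811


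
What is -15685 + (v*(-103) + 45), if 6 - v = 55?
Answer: -10593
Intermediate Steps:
v = -49 (v = 6 - 1*55 = 6 - 55 = -49)
-15685 + (v*(-103) + 45) = -15685 + (-49*(-103) + 45) = -15685 + (5047 + 45) = -15685 + 5092 = -10593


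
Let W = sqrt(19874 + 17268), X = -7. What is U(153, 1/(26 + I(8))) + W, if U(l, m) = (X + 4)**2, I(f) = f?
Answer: 9 + 7*sqrt(758) ≈ 201.72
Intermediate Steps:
U(l, m) = 9 (U(l, m) = (-7 + 4)**2 = (-3)**2 = 9)
W = 7*sqrt(758) (W = sqrt(37142) = 7*sqrt(758) ≈ 192.72)
U(153, 1/(26 + I(8))) + W = 9 + 7*sqrt(758)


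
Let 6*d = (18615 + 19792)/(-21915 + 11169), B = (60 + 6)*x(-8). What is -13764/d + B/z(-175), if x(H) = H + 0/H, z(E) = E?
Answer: 780520704/33775 ≈ 23109.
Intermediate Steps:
x(H) = H (x(H) = H + 0 = H)
B = -528 (B = (60 + 6)*(-8) = 66*(-8) = -528)
d = -193/324 (d = ((18615 + 19792)/(-21915 + 11169))/6 = (38407/(-10746))/6 = (38407*(-1/10746))/6 = (1/6)*(-193/54) = -193/324 ≈ -0.59568)
-13764/d + B/z(-175) = -13764/(-193/324) - 528/(-175) = -13764*(-324/193) - 528*(-1/175) = 4459536/193 + 528/175 = 780520704/33775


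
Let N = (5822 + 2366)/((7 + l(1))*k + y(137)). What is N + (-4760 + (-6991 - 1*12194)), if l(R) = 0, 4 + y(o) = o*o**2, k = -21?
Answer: -30783711851/1285601 ≈ -23945.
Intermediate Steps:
y(o) = -4 + o**3 (y(o) = -4 + o*o**2 = -4 + o**3)
N = 4094/1285601 (N = (5822 + 2366)/((7 + 0)*(-21) + (-4 + 137**3)) = 8188/(7*(-21) + (-4 + 2571353)) = 8188/(-147 + 2571349) = 8188/2571202 = 8188*(1/2571202) = 4094/1285601 ≈ 0.0031845)
N + (-4760 + (-6991 - 1*12194)) = 4094/1285601 + (-4760 + (-6991 - 1*12194)) = 4094/1285601 + (-4760 + (-6991 - 12194)) = 4094/1285601 + (-4760 - 19185) = 4094/1285601 - 23945 = -30783711851/1285601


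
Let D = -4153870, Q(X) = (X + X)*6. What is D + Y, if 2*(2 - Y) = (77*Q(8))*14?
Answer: -4205612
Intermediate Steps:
Q(X) = 12*X (Q(X) = (2*X)*6 = 12*X)
Y = -51742 (Y = 2 - 77*(12*8)*14/2 = 2 - 77*96*14/2 = 2 - 3696*14 = 2 - ½*103488 = 2 - 51744 = -51742)
D + Y = -4153870 - 51742 = -4205612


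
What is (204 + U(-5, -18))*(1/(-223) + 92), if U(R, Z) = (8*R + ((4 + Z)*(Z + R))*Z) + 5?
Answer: -115437905/223 ≈ -5.1766e+5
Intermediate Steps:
U(R, Z) = 5 + 8*R + Z*(4 + Z)*(R + Z) (U(R, Z) = (8*R + ((4 + Z)*(R + Z))*Z) + 5 = (8*R + Z*(4 + Z)*(R + Z)) + 5 = 5 + 8*R + Z*(4 + Z)*(R + Z))
(204 + U(-5, -18))*(1/(-223) + 92) = (204 + (5 + (-18)³ + 4*(-18)² + 8*(-5) - 5*(-18)² + 4*(-5)*(-18)))*(1/(-223) + 92) = (204 + (5 - 5832 + 4*324 - 40 - 5*324 + 360))*(-1/223 + 92) = (204 + (5 - 5832 + 1296 - 40 - 1620 + 360))*(20515/223) = (204 - 5831)*(20515/223) = -5627*20515/223 = -115437905/223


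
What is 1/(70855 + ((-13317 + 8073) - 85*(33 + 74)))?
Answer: 1/56516 ≈ 1.7694e-5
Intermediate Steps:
1/(70855 + ((-13317 + 8073) - 85*(33 + 74))) = 1/(70855 + (-5244 - 85*107)) = 1/(70855 + (-5244 - 9095)) = 1/(70855 - 14339) = 1/56516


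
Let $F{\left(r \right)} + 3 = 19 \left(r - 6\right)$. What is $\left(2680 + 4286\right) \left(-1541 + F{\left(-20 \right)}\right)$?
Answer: $-14196708$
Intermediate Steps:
$F{\left(r \right)} = -117 + 19 r$ ($F{\left(r \right)} = -3 + 19 \left(r - 6\right) = -3 + 19 \left(-6 + r\right) = -3 + \left(-114 + 19 r\right) = -117 + 19 r$)
$\left(2680 + 4286\right) \left(-1541 + F{\left(-20 \right)}\right) = \left(2680 + 4286\right) \left(-1541 + \left(-117 + 19 \left(-20\right)\right)\right) = 6966 \left(-1541 - 497\right) = 6966 \left(-2038\right) = -14196708$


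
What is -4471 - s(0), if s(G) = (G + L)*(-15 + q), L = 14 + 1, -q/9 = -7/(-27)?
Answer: -4211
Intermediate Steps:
q = -7/3 (q = -(-63)/(-27) = -(-63)*(-1)/27 = -9*7/27 = -7/3 ≈ -2.3333)
L = 15
s(G) = -260 - 52*G/3 (s(G) = (G + 15)*(-15 - 7/3) = (15 + G)*(-52/3) = -260 - 52*G/3)
-4471 - s(0) = -4471 - (-260 - 52/3*0) = -4471 - (-260 + 0) = -4471 - 1*(-260) = -4471 + 260 = -4211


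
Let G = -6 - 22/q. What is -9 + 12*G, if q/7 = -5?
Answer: -2571/35 ≈ -73.457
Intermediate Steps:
q = -35 (q = 7*(-5) = -35)
G = -188/35 (G = -6 - 22/(-35) = -6 - 22*(-1)/35 = -6 - 1*(-22/35) = -6 + 22/35 = -188/35 ≈ -5.3714)
-9 + 12*G = -9 + 12*(-188/35) = -9 - 2256/35 = -2571/35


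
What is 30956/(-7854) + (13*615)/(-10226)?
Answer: -189674393/40157502 ≈ -4.7233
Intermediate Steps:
30956/(-7854) + (13*615)/(-10226) = 30956*(-1/7854) + 7995*(-1/10226) = -15478/3927 - 7995/10226 = -189674393/40157502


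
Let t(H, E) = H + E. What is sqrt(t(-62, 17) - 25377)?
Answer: I*sqrt(25422) ≈ 159.44*I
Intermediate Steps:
t(H, E) = E + H
sqrt(t(-62, 17) - 25377) = sqrt((17 - 62) - 25377) = sqrt(-45 - 25377) = sqrt(-25422) = I*sqrt(25422)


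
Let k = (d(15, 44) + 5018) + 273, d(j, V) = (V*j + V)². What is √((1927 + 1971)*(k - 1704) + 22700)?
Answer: √1945915994 ≈ 44113.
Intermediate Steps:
d(j, V) = (V + V*j)²
k = 500907 (k = (44²*(1 + 15)² + 5018) + 273 = (1936*16² + 5018) + 273 = (1936*256 + 5018) + 273 = (495616 + 5018) + 273 = 500634 + 273 = 500907)
√((1927 + 1971)*(k - 1704) + 22700) = √((1927 + 1971)*(500907 - 1704) + 22700) = √(3898*499203 + 22700) = √(1945893294 + 22700) = √1945915994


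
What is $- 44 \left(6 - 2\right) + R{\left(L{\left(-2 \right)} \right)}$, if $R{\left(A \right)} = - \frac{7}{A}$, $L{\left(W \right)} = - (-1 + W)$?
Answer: $- \frac{535}{3} \approx -178.33$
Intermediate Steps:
$L{\left(W \right)} = 1 - W$
$- 44 \left(6 - 2\right) + R{\left(L{\left(-2 \right)} \right)} = - 44 \left(6 - 2\right) - \frac{7}{1 - -2} = \left(-44\right) 4 - \frac{7}{1 + 2} = -176 - \frac{7}{3} = - \frac{535}{3}$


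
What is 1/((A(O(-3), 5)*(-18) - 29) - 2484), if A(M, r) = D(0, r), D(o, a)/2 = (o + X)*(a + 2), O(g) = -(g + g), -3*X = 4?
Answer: -1/2177 ≈ -0.00045935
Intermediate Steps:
X = -4/3 (X = -⅓*4 = -4/3 ≈ -1.3333)
O(g) = -2*g
D(o, a) = 2*(2 + a)*(-4/3 + o) (D(o, a) = 2*((o - 4/3)*(a + 2)) = 2*((-4/3 + o)*(2 + a)) = 2*((2 + a)*(-4/3 + o)) = 2*(2 + a)*(-4/3 + o))
A(M, r) = -16/3 - 8*r/3 (A(M, r) = -16/3 + 4*0 - 8*r/3 + 2*r*0 = -16/3 + 0 - 8*r/3 + 0 = -16/3 - 8*r/3)
1/((A(O(-3), 5)*(-18) - 29) - 2484) = 1/(((-16/3 - 8/3*5)*(-18) - 29) - 2484) = 1/(((-16/3 - 40/3)*(-18) - 29) - 2484) = 1/((-56/3*(-18) - 29) - 2484) = 1/((336 - 29) - 2484) = 1/(307 - 2484) = 1/(-2177) = -1/2177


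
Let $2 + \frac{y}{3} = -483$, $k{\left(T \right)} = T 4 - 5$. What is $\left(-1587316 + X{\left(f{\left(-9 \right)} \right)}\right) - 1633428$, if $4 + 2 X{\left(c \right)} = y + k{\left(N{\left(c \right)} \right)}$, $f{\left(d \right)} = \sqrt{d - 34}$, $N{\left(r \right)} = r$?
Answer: $-3221476 + 2 i \sqrt{43} \approx -3.2215 \cdot 10^{6} + 13.115 i$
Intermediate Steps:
$k{\left(T \right)} = -5 + 4 T$ ($k{\left(T \right)} = 4 T - 5 = -5 + 4 T$)
$y = -1455$ ($y = -6 + 3 \left(-483\right) = -6 - 1449 = -1455$)
$f{\left(d \right)} = \sqrt{-34 + d}$
$X{\left(c \right)} = -732 + 2 c$ ($X{\left(c \right)} = -2 + \frac{-1455 + \left(-5 + 4 c\right)}{2} = -2 + \frac{-1460 + 4 c}{2} = -2 + \left(-730 + 2 c\right) = -732 + 2 c$)
$\left(-1587316 + X{\left(f{\left(-9 \right)} \right)}\right) - 1633428 = \left(-1587316 - \left(732 - 2 \sqrt{-34 - 9}\right)\right) - 1633428 = \left(-1587316 - \left(732 - 2 \sqrt{-43}\right)\right) - 1633428 = \left(-1587316 - \left(732 - 2 i \sqrt{43}\right)\right) - 1633428 = \left(-1588048 + 2 i \sqrt{43}\right) - 1633428 = -3221476 + 2 i \sqrt{43}$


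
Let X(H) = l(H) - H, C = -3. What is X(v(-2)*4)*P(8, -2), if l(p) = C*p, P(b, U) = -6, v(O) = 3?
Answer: 288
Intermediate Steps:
l(p) = -3*p
X(H) = -4*H (X(H) = -3*H - H = -4*H)
X(v(-2)*4)*P(8, -2) = -12*4*(-6) = -4*12*(-6) = -48*(-6) = 288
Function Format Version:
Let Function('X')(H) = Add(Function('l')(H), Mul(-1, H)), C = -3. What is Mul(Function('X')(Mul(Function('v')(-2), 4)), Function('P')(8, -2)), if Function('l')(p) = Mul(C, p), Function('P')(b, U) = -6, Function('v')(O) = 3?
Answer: 288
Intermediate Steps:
Function('l')(p) = Mul(-3, p)
Function('X')(H) = Mul(-4, H) (Function('X')(H) = Add(Mul(-3, H), Mul(-1, H)) = Mul(-4, H))
Mul(Function('X')(Mul(Function('v')(-2), 4)), Function('P')(8, -2)) = Mul(Mul(-4, Mul(3, 4)), -6) = Mul(Mul(-4, 12), -6) = Mul(-48, -6) = 288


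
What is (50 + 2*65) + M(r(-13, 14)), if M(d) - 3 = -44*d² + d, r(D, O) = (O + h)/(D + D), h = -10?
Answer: 30725/169 ≈ 181.80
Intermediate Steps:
r(D, O) = (-10 + O)/(2*D) (r(D, O) = (O - 10)/(D + D) = (-10 + O)/((2*D)) = (-10 + O)*(1/(2*D)) = (-10 + O)/(2*D))
M(d) = 3 + d - 44*d² (M(d) = 3 + (-44*d² + d) = 3 + (d - 44*d²) = 3 + d - 44*d²)
(50 + 2*65) + M(r(-13, 14)) = (50 + 2*65) + (3 + (½)*(-10 + 14)/(-13) - 44*(-10 + 14)²/676) = (50 + 130) + (3 + (½)*(-1/13)*4 - 44*((½)*(-1/13)*4)²) = 180 + (3 - 2/13 - 44*(-2/13)²) = 180 + (3 - 2/13 - 44*4/169) = 180 + (3 - 2/13 - 176/169) = 180 + 305/169 = 30725/169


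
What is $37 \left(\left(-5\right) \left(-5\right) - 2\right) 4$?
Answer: $3404$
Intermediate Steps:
$37 \left(\left(-5\right) \left(-5\right) - 2\right) 4 = 37 \left(25 - 2\right) 4 = 37 \cdot 23 \cdot 4 = 851 \cdot 4 = 3404$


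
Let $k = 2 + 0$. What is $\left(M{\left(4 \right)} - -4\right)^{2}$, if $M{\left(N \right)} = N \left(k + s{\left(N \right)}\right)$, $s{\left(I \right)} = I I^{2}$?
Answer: $71824$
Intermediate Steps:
$k = 2$
$s{\left(I \right)} = I^{3}$
$M{\left(N \right)} = N \left(2 + N^{3}\right)$
$\left(M{\left(4 \right)} - -4\right)^{2} = \left(4 \left(2 + 4^{3}\right) - -4\right)^{2} = \left(4 \left(2 + 64\right) + 4\right)^{2} = \left(4 \cdot 66 + 4\right)^{2} = \left(264 + 4\right)^{2} = 268^{2} = 71824$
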